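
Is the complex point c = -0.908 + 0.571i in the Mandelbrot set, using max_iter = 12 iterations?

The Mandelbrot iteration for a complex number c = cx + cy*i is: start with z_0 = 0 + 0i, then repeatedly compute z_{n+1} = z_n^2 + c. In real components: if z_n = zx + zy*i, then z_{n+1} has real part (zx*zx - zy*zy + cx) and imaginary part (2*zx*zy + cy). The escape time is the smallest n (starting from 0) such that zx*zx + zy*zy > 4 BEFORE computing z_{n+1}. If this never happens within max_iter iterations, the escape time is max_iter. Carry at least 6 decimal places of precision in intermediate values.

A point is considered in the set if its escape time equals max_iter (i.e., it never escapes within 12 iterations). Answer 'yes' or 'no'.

z_0 = 0 + 0i, c = -0.9080 + 0.5710i
Iter 1: z = -0.9080 + 0.5710i, |z|^2 = 1.1505
Iter 2: z = -0.4096 + -0.4659i, |z|^2 = 0.3848
Iter 3: z = -0.9573 + 0.9527i, |z|^2 = 1.8241
Iter 4: z = -0.8991 + -1.2531i, |z|^2 = 2.3785
Iter 5: z = -1.6698 + 2.8242i, |z|^2 = 10.7646
Escaped at iteration 5

Answer: no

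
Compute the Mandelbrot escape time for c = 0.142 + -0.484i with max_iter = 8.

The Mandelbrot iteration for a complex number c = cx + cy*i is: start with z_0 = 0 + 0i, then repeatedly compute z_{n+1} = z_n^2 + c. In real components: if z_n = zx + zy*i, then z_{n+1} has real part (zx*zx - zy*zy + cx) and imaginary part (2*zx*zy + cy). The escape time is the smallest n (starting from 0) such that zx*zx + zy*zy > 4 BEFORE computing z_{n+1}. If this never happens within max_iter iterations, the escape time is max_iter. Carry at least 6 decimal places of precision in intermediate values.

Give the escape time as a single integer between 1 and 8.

Answer: 8

Derivation:
z_0 = 0 + 0i, c = 0.1420 + -0.4840i
Iter 1: z = 0.1420 + -0.4840i, |z|^2 = 0.2544
Iter 2: z = -0.0721 + -0.6215i, |z|^2 = 0.3914
Iter 3: z = -0.2390 + -0.3944i, |z|^2 = 0.2127
Iter 4: z = 0.0436 + -0.2955i, |z|^2 = 0.0892
Iter 5: z = 0.0566 + -0.5098i, |z|^2 = 0.2631
Iter 6: z = -0.1146 + -0.5417i, |z|^2 = 0.3066
Iter 7: z = -0.1383 + -0.3598i, |z|^2 = 0.1486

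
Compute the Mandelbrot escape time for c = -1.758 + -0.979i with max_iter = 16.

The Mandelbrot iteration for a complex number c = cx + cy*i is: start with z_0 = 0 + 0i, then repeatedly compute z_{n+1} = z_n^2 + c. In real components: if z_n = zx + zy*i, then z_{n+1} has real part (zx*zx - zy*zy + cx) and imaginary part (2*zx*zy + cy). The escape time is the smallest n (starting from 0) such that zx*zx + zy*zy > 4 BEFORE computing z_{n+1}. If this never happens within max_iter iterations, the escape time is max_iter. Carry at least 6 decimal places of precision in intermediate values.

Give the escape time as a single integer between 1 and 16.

Answer: 1

Derivation:
z_0 = 0 + 0i, c = -1.7580 + -0.9790i
Iter 1: z = -1.7580 + -0.9790i, |z|^2 = 4.0490
Escaped at iteration 1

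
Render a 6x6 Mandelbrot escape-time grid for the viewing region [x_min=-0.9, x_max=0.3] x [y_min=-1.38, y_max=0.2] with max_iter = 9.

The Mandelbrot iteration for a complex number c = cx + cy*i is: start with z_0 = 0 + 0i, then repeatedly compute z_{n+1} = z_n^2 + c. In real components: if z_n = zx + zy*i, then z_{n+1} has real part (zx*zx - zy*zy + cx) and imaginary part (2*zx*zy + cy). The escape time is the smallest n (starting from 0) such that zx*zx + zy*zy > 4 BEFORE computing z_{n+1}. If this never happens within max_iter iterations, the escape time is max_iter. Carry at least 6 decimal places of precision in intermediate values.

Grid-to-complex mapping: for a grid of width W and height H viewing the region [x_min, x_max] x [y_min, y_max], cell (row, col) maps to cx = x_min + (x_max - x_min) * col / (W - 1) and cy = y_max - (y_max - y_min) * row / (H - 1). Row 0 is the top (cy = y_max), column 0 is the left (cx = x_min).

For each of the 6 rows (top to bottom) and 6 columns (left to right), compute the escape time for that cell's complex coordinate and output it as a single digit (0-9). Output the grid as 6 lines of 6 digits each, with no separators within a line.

Answer: 999999
999999
699999
457985
334943
222222

Derivation:
(row=0, col=0): c = -0.9000 + 0.2000i → escape time 9
(row=0, col=1): c = -0.6600 + 0.2000i → escape time 9
(row=0, col=2): c = -0.4200 + 0.2000i → escape time 9
(row=0, col=3): c = -0.1800 + 0.2000i → escape time 9
(row=0, col=4): c = 0.0600 + 0.2000i → escape time 9
(row=0, col=5): c = 0.3000 + 0.2000i → escape time 9
(row=1, col=0): c = -0.9000 + -0.1160i → escape time 9
(row=1, col=1): c = -0.6600 + -0.1160i → escape time 9
(row=1, col=2): c = -0.4200 + -0.1160i → escape time 9
(row=1, col=3): c = -0.1800 + -0.1160i → escape time 9
(row=1, col=4): c = 0.0600 + -0.1160i → escape time 9
(row=1, col=5): c = 0.3000 + -0.1160i → escape time 9
(row=2, col=0): c = -0.9000 + -0.4320i → escape time 6
(row=2, col=1): c = -0.6600 + -0.4320i → escape time 9
(row=2, col=2): c = -0.4200 + -0.4320i → escape time 9
(row=2, col=3): c = -0.1800 + -0.4320i → escape time 9
(row=2, col=4): c = 0.0600 + -0.4320i → escape time 9
(row=2, col=5): c = 0.3000 + -0.4320i → escape time 9
(row=3, col=0): c = -0.9000 + -0.7480i → escape time 4
(row=3, col=1): c = -0.6600 + -0.7480i → escape time 5
(row=3, col=2): c = -0.4200 + -0.7480i → escape time 7
(row=3, col=3): c = -0.1800 + -0.7480i → escape time 9
(row=3, col=4): c = 0.0600 + -0.7480i → escape time 8
(row=3, col=5): c = 0.3000 + -0.7480i → escape time 5
(row=4, col=0): c = -0.9000 + -1.0640i → escape time 3
(row=4, col=1): c = -0.6600 + -1.0640i → escape time 3
(row=4, col=2): c = -0.4200 + -1.0640i → escape time 4
(row=4, col=3): c = -0.1800 + -1.0640i → escape time 9
(row=4, col=4): c = 0.0600 + -1.0640i → escape time 4
(row=4, col=5): c = 0.3000 + -1.0640i → escape time 3
(row=5, col=0): c = -0.9000 + -1.3800i → escape time 2
(row=5, col=1): c = -0.6600 + -1.3800i → escape time 2
(row=5, col=2): c = -0.4200 + -1.3800i → escape time 2
(row=5, col=3): c = -0.1800 + -1.3800i → escape time 2
(row=5, col=4): c = 0.0600 + -1.3800i → escape time 2
(row=5, col=5): c = 0.3000 + -1.3800i → escape time 2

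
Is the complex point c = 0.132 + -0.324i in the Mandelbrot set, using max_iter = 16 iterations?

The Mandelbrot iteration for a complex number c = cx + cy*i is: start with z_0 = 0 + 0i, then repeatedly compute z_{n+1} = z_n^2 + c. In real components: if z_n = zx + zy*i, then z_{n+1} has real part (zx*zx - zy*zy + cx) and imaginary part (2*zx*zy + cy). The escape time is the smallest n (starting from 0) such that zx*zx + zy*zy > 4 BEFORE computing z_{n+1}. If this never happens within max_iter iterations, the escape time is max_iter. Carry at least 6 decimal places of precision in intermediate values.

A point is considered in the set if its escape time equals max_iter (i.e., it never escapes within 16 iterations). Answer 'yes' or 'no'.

Answer: yes

Derivation:
z_0 = 0 + 0i, c = 0.1320 + -0.3240i
Iter 1: z = 0.1320 + -0.3240i, |z|^2 = 0.1224
Iter 2: z = 0.0444 + -0.4095i, |z|^2 = 0.1697
Iter 3: z = -0.0337 + -0.3604i, |z|^2 = 0.1310
Iter 4: z = 0.0032 + -0.2997i, |z|^2 = 0.0898
Iter 5: z = 0.0422 + -0.3259i, |z|^2 = 0.1080
Iter 6: z = 0.0275 + -0.3515i, |z|^2 = 0.1243
Iter 7: z = 0.0092 + -0.3434i, |z|^2 = 0.1180
Iter 8: z = 0.0142 + -0.3303i, |z|^2 = 0.1093
Iter 9: z = 0.0231 + -0.3334i, |z|^2 = 0.1117
Iter 10: z = 0.0214 + -0.3394i, |z|^2 = 0.1156
Iter 11: z = 0.0173 + -0.3385i, |z|^2 = 0.1149
Iter 12: z = 0.0177 + -0.3357i, |z|^2 = 0.1130
Iter 13: z = 0.0196 + -0.3359i, |z|^2 = 0.1132
Iter 14: z = 0.0196 + -0.3372i, |z|^2 = 0.1141
Iter 15: z = 0.0187 + -0.3372i, |z|^2 = 0.1141
Did not escape in 16 iterations → in set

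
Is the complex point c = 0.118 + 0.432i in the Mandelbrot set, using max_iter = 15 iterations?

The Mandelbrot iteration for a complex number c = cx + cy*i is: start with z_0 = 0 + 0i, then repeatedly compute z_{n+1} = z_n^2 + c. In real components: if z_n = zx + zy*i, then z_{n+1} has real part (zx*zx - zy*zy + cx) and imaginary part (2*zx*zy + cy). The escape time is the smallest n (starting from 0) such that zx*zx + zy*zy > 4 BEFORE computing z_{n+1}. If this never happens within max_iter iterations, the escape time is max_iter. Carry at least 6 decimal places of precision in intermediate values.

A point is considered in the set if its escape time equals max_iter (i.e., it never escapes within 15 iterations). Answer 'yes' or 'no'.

Answer: yes

Derivation:
z_0 = 0 + 0i, c = 0.1180 + 0.4320i
Iter 1: z = 0.1180 + 0.4320i, |z|^2 = 0.2005
Iter 2: z = -0.0547 + 0.5340i, |z|^2 = 0.2881
Iter 3: z = -0.1641 + 0.3736i, |z|^2 = 0.1665
Iter 4: z = 0.0054 + 0.3094i, |z|^2 = 0.0957
Iter 5: z = 0.0223 + 0.4353i, |z|^2 = 0.1900
Iter 6: z = -0.0710 + 0.4514i, |z|^2 = 0.2088
Iter 7: z = -0.0807 + 0.3679i, |z|^2 = 0.1419
Iter 8: z = -0.0108 + 0.3726i, |z|^2 = 0.1389
Iter 9: z = -0.0207 + 0.4239i, |z|^2 = 0.1801
Iter 10: z = -0.0613 + 0.4144i, |z|^2 = 0.1755
Iter 11: z = -0.0500 + 0.3812i, |z|^2 = 0.1478
Iter 12: z = -0.0248 + 0.3939i, |z|^2 = 0.1558
Iter 13: z = -0.0365 + 0.4125i, |z|^2 = 0.1715
Iter 14: z = -0.0508 + 0.4019i, |z|^2 = 0.1641
Did not escape in 15 iterations → in set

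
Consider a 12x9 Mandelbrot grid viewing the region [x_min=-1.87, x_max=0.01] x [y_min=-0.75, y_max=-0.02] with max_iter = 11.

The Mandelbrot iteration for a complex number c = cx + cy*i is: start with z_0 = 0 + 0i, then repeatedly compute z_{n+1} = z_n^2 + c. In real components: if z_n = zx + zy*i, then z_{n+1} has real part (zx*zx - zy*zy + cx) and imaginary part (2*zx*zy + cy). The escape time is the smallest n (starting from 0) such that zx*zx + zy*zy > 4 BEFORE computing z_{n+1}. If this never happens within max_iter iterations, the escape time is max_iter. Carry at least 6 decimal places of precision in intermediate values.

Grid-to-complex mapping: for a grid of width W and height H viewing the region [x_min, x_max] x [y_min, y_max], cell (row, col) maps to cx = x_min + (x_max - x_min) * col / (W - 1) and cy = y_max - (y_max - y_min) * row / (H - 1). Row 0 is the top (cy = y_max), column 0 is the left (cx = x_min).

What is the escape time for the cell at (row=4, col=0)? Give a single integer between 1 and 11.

Answer: 3

Derivation:
z_0 = 0 + 0i, c = -1.8700 + -0.3850i
Iter 1: z = -1.8700 + -0.3850i, |z|^2 = 3.6451
Iter 2: z = 1.4787 + 1.0549i, |z|^2 = 3.2993
Iter 3: z = -0.7963 + 2.7347i, |z|^2 = 8.1128
Escaped at iteration 3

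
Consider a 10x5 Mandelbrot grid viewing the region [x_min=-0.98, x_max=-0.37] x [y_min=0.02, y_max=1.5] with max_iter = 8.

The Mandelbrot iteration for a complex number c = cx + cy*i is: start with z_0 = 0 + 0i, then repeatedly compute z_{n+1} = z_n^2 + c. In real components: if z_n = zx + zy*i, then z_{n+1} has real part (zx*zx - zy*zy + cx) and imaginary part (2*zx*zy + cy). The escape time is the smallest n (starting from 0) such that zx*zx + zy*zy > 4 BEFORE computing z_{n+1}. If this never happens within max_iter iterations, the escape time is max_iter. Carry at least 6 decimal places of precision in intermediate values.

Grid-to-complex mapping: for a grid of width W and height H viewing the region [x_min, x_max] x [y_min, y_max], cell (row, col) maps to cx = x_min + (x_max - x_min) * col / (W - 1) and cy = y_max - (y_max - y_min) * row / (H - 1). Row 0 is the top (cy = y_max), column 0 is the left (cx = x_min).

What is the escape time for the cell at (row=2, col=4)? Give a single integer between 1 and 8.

Answer: 4

Derivation:
z_0 = 0 + 0i, c = -0.7089 + 0.7600i
Iter 1: z = -0.7089 + 0.7600i, |z|^2 = 1.0801
Iter 2: z = -0.7840 + -0.3175i, |z|^2 = 0.7154
Iter 3: z = -0.1951 + 1.2578i, |z|^2 = 1.6202
Iter 4: z = -2.2530 + 0.2692i, |z|^2 = 5.1484
Escaped at iteration 4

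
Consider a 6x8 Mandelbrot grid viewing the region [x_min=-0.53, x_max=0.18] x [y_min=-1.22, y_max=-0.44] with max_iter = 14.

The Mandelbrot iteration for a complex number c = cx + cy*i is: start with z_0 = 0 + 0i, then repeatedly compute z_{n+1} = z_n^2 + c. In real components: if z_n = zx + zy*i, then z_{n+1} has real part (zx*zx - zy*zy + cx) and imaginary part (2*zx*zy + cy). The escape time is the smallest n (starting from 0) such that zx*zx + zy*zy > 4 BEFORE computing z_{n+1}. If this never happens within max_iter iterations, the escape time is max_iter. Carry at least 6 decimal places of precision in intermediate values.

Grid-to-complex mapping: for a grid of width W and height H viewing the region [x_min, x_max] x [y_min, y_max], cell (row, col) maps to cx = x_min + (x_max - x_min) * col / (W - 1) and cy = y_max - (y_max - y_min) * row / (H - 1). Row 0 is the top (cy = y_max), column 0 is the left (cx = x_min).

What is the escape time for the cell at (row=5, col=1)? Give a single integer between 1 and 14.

z_0 = 0 + 0i, c = -0.3880 + -0.9971i
Iter 1: z = -0.3880 + -0.9971i, |z|^2 = 1.1448
Iter 2: z = -1.2317 + -0.2234i, |z|^2 = 1.5671
Iter 3: z = 1.0793 + -0.4469i, |z|^2 = 1.3646
Iter 4: z = 0.5772 + -1.9618i, |z|^2 = 4.1819
Escaped at iteration 4

Answer: 4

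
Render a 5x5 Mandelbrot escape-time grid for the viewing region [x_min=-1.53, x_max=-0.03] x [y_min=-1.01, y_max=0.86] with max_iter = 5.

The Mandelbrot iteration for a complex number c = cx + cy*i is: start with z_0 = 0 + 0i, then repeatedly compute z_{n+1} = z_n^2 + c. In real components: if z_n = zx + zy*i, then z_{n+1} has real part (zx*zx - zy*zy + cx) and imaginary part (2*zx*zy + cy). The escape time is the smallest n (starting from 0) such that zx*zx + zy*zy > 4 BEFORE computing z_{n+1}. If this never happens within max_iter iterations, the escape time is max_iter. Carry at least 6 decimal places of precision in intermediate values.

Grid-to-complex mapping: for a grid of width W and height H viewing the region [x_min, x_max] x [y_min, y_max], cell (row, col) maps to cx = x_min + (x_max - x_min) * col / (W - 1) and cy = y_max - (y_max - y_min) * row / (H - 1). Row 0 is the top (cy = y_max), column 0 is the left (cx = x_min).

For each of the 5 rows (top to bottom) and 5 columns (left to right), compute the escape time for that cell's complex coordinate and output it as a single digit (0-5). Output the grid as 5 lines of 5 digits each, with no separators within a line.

(row=0, col=0): c = -1.5300 + 0.8600i → escape time 3
(row=0, col=1): c = -1.1550 + 0.8600i → escape time 3
(row=0, col=2): c = -0.7800 + 0.8600i → escape time 4
(row=0, col=3): c = -0.4050 + 0.8600i → escape time 5
(row=0, col=4): c = -0.0300 + 0.8600i → escape time 5
(row=1, col=0): c = -1.5300 + 0.3925i → escape time 4
(row=1, col=1): c = -1.1550 + 0.3925i → escape time 5
(row=1, col=2): c = -0.7800 + 0.3925i → escape time 5
(row=1, col=3): c = -0.4050 + 0.3925i → escape time 5
(row=1, col=4): c = -0.0300 + 0.3925i → escape time 5
(row=2, col=0): c = -1.5300 + -0.0750i → escape time 5
(row=2, col=1): c = -1.1550 + -0.0750i → escape time 5
(row=2, col=2): c = -0.7800 + -0.0750i → escape time 5
(row=2, col=3): c = -0.4050 + -0.0750i → escape time 5
(row=2, col=4): c = -0.0300 + -0.0750i → escape time 5
(row=3, col=0): c = -1.5300 + -0.5425i → escape time 3
(row=3, col=1): c = -1.1550 + -0.5425i → escape time 4
(row=3, col=2): c = -0.7800 + -0.5425i → escape time 5
(row=3, col=3): c = -0.4050 + -0.5425i → escape time 5
(row=3, col=4): c = -0.0300 + -0.5425i → escape time 5
(row=4, col=0): c = -1.5300 + -1.0100i → escape time 2
(row=4, col=1): c = -1.1550 + -1.0100i → escape time 3
(row=4, col=2): c = -0.7800 + -1.0100i → escape time 3
(row=4, col=3): c = -0.4050 + -1.0100i → escape time 4
(row=4, col=4): c = -0.0300 + -1.0100i → escape time 5

Answer: 33455
45555
55555
34555
23345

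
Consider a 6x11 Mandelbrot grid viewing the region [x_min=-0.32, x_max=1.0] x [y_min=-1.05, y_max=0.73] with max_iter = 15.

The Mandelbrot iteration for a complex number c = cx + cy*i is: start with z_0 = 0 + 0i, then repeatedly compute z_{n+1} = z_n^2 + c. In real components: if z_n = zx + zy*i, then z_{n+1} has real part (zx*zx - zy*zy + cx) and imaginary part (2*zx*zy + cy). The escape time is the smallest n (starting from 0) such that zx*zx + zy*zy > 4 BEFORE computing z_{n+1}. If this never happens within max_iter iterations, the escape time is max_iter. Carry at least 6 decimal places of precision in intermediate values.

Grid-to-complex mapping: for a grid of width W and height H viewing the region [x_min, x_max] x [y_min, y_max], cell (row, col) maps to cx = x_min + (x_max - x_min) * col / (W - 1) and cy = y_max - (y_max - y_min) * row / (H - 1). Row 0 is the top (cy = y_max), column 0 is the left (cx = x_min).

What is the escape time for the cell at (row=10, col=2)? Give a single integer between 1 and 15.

z_0 = 0 + 0i, c = 0.2080 + -1.0500i
Iter 1: z = 0.2080 + -1.0500i, |z|^2 = 1.1458
Iter 2: z = -0.8512 + -1.4868i, |z|^2 = 2.9352
Iter 3: z = -1.2780 + 1.4812i, |z|^2 = 3.8273
Iter 4: z = -0.3528 + -4.8360i, |z|^2 = 23.5109
Escaped at iteration 4

Answer: 4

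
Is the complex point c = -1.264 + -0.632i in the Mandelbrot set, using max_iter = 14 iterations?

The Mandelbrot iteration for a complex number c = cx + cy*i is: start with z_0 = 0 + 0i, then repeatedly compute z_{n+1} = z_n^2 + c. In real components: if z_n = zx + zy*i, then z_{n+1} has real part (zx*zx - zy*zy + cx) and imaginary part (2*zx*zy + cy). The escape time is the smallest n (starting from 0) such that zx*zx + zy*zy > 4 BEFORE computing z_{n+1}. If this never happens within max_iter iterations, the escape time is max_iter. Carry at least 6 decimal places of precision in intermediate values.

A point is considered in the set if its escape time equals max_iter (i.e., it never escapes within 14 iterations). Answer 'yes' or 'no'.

Answer: no

Derivation:
z_0 = 0 + 0i, c = -1.2640 + -0.6320i
Iter 1: z = -1.2640 + -0.6320i, |z|^2 = 1.9971
Iter 2: z = -0.0657 + 0.9657i, |z|^2 = 0.9369
Iter 3: z = -2.1922 + -0.7589i, |z|^2 = 5.3820
Escaped at iteration 3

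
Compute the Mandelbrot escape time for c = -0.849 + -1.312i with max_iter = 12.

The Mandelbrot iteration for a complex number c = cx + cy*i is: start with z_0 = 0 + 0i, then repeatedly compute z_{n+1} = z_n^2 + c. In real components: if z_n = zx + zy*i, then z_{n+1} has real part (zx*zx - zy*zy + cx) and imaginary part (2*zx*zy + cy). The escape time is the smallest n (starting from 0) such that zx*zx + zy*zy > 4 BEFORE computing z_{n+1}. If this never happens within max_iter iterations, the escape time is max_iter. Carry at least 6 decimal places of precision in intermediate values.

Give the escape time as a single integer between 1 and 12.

Answer: 2

Derivation:
z_0 = 0 + 0i, c = -0.8490 + -1.3120i
Iter 1: z = -0.8490 + -1.3120i, |z|^2 = 2.4421
Iter 2: z = -1.8495 + 0.9158i, |z|^2 = 4.2595
Escaped at iteration 2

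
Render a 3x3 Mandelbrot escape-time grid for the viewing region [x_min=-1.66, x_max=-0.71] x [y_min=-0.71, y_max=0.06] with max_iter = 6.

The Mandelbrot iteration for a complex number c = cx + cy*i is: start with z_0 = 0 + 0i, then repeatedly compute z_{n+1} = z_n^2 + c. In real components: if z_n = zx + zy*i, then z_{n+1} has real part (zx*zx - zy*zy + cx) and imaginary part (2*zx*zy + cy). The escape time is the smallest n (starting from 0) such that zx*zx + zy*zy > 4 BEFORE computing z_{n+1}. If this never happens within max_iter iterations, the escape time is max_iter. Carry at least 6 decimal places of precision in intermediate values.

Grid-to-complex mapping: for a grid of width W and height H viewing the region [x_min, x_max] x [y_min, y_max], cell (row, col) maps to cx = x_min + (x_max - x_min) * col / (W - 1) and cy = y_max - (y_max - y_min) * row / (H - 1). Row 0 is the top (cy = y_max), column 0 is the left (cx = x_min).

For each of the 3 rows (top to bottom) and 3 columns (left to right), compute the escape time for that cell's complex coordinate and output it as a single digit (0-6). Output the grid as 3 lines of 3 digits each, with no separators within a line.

Answer: 666
466
335

Derivation:
(row=0, col=0): c = -1.6600 + 0.0600i → escape time 6
(row=0, col=1): c = -1.1850 + 0.0600i → escape time 6
(row=0, col=2): c = -0.7100 + 0.0600i → escape time 6
(row=1, col=0): c = -1.6600 + -0.3250i → escape time 4
(row=1, col=1): c = -1.1850 + -0.3250i → escape time 6
(row=1, col=2): c = -0.7100 + -0.3250i → escape time 6
(row=2, col=0): c = -1.6600 + -0.7100i → escape time 3
(row=2, col=1): c = -1.1850 + -0.7100i → escape time 3
(row=2, col=2): c = -0.7100 + -0.7100i → escape time 5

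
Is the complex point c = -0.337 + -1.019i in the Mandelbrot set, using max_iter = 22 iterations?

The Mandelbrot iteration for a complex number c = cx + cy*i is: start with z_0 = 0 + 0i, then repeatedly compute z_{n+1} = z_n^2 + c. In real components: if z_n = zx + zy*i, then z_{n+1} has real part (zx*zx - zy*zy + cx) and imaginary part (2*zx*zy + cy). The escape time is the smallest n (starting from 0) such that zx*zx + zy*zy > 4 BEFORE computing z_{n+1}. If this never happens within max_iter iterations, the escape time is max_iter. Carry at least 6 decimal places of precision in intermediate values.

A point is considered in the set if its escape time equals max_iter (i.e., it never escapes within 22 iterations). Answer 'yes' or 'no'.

Answer: no

Derivation:
z_0 = 0 + 0i, c = -0.3370 + -1.0190i
Iter 1: z = -0.3370 + -1.0190i, |z|^2 = 1.1519
Iter 2: z = -1.2618 + -0.3322i, |z|^2 = 1.7025
Iter 3: z = 1.1448 + -0.1807i, |z|^2 = 1.3431
Iter 4: z = 0.9408 + -1.4327i, |z|^2 = 2.9377
Iter 5: z = -1.5044 + -3.7148i, |z|^2 = 16.0632
Escaped at iteration 5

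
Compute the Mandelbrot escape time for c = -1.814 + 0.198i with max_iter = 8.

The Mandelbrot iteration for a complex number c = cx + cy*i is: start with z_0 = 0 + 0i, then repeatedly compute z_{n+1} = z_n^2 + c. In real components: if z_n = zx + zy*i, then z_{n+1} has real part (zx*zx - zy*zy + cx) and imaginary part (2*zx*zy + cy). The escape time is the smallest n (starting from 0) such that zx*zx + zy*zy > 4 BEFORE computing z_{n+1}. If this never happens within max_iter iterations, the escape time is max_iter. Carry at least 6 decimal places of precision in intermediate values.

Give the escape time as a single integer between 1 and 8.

z_0 = 0 + 0i, c = -1.8140 + 0.1980i
Iter 1: z = -1.8140 + 0.1980i, |z|^2 = 3.3298
Iter 2: z = 1.4374 + -0.5203i, |z|^2 = 2.3369
Iter 3: z = -0.0187 + -1.2979i, |z|^2 = 1.6848
Iter 4: z = -3.4981 + 0.2464i, |z|^2 = 12.2977
Escaped at iteration 4

Answer: 4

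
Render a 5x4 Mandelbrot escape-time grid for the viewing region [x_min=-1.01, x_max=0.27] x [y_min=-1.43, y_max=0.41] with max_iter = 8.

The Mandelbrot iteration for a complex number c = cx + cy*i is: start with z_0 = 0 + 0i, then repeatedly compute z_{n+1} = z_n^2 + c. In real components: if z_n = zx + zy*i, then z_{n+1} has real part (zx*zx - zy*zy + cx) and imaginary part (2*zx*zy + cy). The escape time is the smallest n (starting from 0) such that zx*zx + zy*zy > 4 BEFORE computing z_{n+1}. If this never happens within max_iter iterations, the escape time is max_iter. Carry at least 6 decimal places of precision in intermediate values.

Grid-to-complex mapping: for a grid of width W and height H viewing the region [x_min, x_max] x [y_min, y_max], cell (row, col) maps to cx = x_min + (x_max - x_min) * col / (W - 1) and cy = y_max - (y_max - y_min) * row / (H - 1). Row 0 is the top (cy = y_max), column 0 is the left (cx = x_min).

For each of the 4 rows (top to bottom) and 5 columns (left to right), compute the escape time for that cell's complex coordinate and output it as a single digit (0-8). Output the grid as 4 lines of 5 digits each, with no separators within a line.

Answer: 68888
88888
34685
22222

Derivation:
(row=0, col=0): c = -1.0100 + 0.4100i → escape time 6
(row=0, col=1): c = -0.6900 + 0.4100i → escape time 8
(row=0, col=2): c = -0.3700 + 0.4100i → escape time 8
(row=0, col=3): c = -0.0500 + 0.4100i → escape time 8
(row=0, col=4): c = 0.2700 + 0.4100i → escape time 8
(row=1, col=0): c = -1.0100 + -0.2033i → escape time 8
(row=1, col=1): c = -0.6900 + -0.2033i → escape time 8
(row=1, col=2): c = -0.3700 + -0.2033i → escape time 8
(row=1, col=3): c = -0.0500 + -0.2033i → escape time 8
(row=1, col=4): c = 0.2700 + -0.2033i → escape time 8
(row=2, col=0): c = -1.0100 + -0.8167i → escape time 3
(row=2, col=1): c = -0.6900 + -0.8167i → escape time 4
(row=2, col=2): c = -0.3700 + -0.8167i → escape time 6
(row=2, col=3): c = -0.0500 + -0.8167i → escape time 8
(row=2, col=4): c = 0.2700 + -0.8167i → escape time 5
(row=3, col=0): c = -1.0100 + -1.4300i → escape time 2
(row=3, col=1): c = -0.6900 + -1.4300i → escape time 2
(row=3, col=2): c = -0.3700 + -1.4300i → escape time 2
(row=3, col=3): c = -0.0500 + -1.4300i → escape time 2
(row=3, col=4): c = 0.2700 + -1.4300i → escape time 2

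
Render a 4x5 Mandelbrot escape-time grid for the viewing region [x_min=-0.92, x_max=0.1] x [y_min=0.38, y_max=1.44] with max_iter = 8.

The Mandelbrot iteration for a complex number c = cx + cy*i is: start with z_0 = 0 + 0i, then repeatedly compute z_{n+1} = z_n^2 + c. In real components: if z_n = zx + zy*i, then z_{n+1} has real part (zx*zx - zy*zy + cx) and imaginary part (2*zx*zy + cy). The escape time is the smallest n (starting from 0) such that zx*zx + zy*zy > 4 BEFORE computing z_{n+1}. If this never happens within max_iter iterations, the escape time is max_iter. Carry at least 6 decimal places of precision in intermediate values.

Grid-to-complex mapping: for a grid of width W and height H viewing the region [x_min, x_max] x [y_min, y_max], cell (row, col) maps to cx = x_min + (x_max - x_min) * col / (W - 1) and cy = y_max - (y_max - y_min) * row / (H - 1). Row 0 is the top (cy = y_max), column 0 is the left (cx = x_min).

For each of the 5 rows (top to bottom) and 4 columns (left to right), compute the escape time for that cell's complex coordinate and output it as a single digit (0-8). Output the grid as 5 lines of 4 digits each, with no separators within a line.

Answer: 2222
3343
3475
4888
7888

Derivation:
(row=0, col=0): c = -0.9200 + 1.4400i → escape time 2
(row=0, col=1): c = -0.5800 + 1.4400i → escape time 2
(row=0, col=2): c = -0.2400 + 1.4400i → escape time 2
(row=0, col=3): c = 0.1000 + 1.4400i → escape time 2
(row=1, col=0): c = -0.9200 + 1.1750i → escape time 3
(row=1, col=1): c = -0.5800 + 1.1750i → escape time 3
(row=1, col=2): c = -0.2400 + 1.1750i → escape time 4
(row=1, col=3): c = 0.1000 + 1.1750i → escape time 3
(row=2, col=0): c = -0.9200 + 0.9100i → escape time 3
(row=2, col=1): c = -0.5800 + 0.9100i → escape time 4
(row=2, col=2): c = -0.2400 + 0.9100i → escape time 7
(row=2, col=3): c = 0.1000 + 0.9100i → escape time 5
(row=3, col=0): c = -0.9200 + 0.6450i → escape time 4
(row=3, col=1): c = -0.5800 + 0.6450i → escape time 8
(row=3, col=2): c = -0.2400 + 0.6450i → escape time 8
(row=3, col=3): c = 0.1000 + 0.6450i → escape time 8
(row=4, col=0): c = -0.9200 + 0.3800i → escape time 7
(row=4, col=1): c = -0.5800 + 0.3800i → escape time 8
(row=4, col=2): c = -0.2400 + 0.3800i → escape time 8
(row=4, col=3): c = 0.1000 + 0.3800i → escape time 8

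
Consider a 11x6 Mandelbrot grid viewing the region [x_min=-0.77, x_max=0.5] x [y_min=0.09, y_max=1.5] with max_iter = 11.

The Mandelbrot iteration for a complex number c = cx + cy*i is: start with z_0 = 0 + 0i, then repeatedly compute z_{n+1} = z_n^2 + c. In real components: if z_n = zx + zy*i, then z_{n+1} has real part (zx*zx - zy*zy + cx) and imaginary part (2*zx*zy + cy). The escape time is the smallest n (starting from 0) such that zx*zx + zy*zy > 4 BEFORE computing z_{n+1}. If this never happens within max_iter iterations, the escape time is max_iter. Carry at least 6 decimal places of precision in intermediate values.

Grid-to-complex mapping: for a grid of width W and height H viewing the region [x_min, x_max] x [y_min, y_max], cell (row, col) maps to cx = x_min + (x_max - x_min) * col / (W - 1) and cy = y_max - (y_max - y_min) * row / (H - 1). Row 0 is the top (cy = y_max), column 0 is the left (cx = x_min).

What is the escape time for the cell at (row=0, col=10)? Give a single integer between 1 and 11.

Answer: 2

Derivation:
z_0 = 0 + 0i, c = 0.5000 + 1.5000i
Iter 1: z = 0.5000 + 1.5000i, |z|^2 = 2.5000
Iter 2: z = -1.5000 + 3.0000i, |z|^2 = 11.2500
Escaped at iteration 2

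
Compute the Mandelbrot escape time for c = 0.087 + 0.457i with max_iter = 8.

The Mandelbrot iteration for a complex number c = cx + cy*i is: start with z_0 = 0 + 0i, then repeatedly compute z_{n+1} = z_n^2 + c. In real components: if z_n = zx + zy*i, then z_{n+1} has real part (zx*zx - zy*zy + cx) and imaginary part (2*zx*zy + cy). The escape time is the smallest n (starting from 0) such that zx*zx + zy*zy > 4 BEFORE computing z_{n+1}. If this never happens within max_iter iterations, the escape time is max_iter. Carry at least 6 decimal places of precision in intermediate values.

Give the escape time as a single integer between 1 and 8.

Answer: 8

Derivation:
z_0 = 0 + 0i, c = 0.0870 + 0.4570i
Iter 1: z = 0.0870 + 0.4570i, |z|^2 = 0.2164
Iter 2: z = -0.1143 + 0.5365i, |z|^2 = 0.3009
Iter 3: z = -0.1878 + 0.3344i, |z|^2 = 0.1471
Iter 4: z = 0.0105 + 0.3314i, |z|^2 = 0.1099
Iter 5: z = -0.0227 + 0.4639i, |z|^2 = 0.2158
Iter 6: z = -0.1277 + 0.4359i, |z|^2 = 0.2063
Iter 7: z = -0.0867 + 0.3457i, |z|^2 = 0.1270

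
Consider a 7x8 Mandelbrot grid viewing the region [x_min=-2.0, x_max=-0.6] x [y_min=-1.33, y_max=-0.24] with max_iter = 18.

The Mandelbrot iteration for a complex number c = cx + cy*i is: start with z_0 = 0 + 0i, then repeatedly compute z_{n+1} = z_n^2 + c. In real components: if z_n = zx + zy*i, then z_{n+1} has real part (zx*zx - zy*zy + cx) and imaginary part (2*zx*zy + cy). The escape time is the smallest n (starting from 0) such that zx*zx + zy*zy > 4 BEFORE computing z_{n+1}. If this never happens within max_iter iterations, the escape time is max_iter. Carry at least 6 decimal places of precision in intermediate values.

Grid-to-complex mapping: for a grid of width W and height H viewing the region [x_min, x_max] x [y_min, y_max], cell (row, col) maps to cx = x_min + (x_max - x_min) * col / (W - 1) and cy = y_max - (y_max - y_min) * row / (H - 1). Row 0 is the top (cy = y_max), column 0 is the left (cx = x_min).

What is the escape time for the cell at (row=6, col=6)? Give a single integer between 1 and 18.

z_0 = 0 + 0i, c = -0.6000 + -1.1743i
Iter 1: z = -0.6000 + -1.1743i, |z|^2 = 1.7389
Iter 2: z = -1.6189 + 0.2349i, |z|^2 = 2.6761
Iter 3: z = 1.9658 + -1.9347i, |z|^2 = 7.6077
Escaped at iteration 3

Answer: 3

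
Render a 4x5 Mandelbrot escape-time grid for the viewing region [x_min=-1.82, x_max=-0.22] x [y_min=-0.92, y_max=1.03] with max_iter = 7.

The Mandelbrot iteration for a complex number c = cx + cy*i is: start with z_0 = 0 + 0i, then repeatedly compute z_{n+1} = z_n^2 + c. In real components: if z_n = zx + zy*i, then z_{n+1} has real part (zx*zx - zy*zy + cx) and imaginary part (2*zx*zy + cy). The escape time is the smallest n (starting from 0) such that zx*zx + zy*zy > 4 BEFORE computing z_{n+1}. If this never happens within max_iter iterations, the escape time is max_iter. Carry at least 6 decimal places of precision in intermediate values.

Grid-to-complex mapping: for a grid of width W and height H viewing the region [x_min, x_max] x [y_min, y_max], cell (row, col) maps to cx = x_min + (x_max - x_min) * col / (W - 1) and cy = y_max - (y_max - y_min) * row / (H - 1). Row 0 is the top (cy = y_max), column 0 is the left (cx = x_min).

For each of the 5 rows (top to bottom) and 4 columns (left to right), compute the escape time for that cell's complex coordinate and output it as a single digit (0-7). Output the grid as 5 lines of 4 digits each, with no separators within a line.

(row=0, col=0): c = -1.8200 + 1.0300i → escape time 1
(row=0, col=1): c = -1.2867 + 1.0300i → escape time 3
(row=0, col=2): c = -0.7533 + 1.0300i → escape time 3
(row=0, col=3): c = -0.2200 + 1.0300i → escape time 6
(row=1, col=0): c = -1.8200 + 0.5425i → escape time 3
(row=1, col=1): c = -1.2867 + 0.5425i → escape time 3
(row=1, col=2): c = -0.7533 + 0.5425i → escape time 6
(row=1, col=3): c = -0.2200 + 0.5425i → escape time 7
(row=2, col=0): c = -1.8200 + 0.0550i → escape time 6
(row=2, col=1): c = -1.2867 + 0.0550i → escape time 7
(row=2, col=2): c = -0.7533 + 0.0550i → escape time 7
(row=2, col=3): c = -0.2200 + 0.0550i → escape time 7
(row=3, col=0): c = -1.8200 + -0.4325i → escape time 3
(row=3, col=1): c = -1.2867 + -0.4325i → escape time 7
(row=3, col=2): c = -0.7533 + -0.4325i → escape time 7
(row=3, col=3): c = -0.2200 + -0.4325i → escape time 7
(row=4, col=0): c = -1.8200 + -0.9200i → escape time 1
(row=4, col=1): c = -1.2867 + -0.9200i → escape time 3
(row=4, col=2): c = -0.7533 + -0.9200i → escape time 4
(row=4, col=3): c = -0.2200 + -0.9200i → escape time 7

Answer: 1336
3367
6777
3777
1347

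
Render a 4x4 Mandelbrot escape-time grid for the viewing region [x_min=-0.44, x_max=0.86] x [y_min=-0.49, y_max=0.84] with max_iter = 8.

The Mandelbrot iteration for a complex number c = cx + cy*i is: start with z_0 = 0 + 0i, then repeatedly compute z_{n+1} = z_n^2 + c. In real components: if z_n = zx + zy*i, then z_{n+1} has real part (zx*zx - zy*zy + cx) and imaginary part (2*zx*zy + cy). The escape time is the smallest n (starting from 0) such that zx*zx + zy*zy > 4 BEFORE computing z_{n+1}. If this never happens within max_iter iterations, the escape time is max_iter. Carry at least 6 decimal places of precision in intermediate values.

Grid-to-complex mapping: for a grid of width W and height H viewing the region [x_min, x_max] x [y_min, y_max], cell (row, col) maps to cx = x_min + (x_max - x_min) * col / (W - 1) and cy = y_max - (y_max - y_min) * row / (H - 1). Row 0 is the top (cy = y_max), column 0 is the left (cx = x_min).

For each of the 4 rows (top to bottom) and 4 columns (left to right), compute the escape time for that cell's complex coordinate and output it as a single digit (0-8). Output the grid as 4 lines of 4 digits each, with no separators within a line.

(row=0, col=0): c = -0.4400 + 0.8400i → escape time 5
(row=0, col=1): c = -0.0067 + 0.8400i → escape time 8
(row=0, col=2): c = 0.4267 + 0.8400i → escape time 3
(row=0, col=3): c = 0.8600 + 0.8400i → escape time 2
(row=1, col=0): c = -0.4400 + 0.3967i → escape time 8
(row=1, col=1): c = -0.0067 + 0.3967i → escape time 8
(row=1, col=2): c = 0.4267 + 0.3967i → escape time 8
(row=1, col=3): c = 0.8600 + 0.3967i → escape time 3
(row=2, col=0): c = -0.4400 + -0.0467i → escape time 8
(row=2, col=1): c = -0.0067 + -0.0467i → escape time 8
(row=2, col=2): c = 0.4267 + -0.0467i → escape time 6
(row=2, col=3): c = 0.8600 + -0.0467i → escape time 3
(row=3, col=0): c = -0.4400 + -0.4900i → escape time 8
(row=3, col=1): c = -0.0067 + -0.4900i → escape time 8
(row=3, col=2): c = 0.4267 + -0.4900i → escape time 6
(row=3, col=3): c = 0.8600 + -0.4900i → escape time 3

Answer: 5832
8883
8863
8863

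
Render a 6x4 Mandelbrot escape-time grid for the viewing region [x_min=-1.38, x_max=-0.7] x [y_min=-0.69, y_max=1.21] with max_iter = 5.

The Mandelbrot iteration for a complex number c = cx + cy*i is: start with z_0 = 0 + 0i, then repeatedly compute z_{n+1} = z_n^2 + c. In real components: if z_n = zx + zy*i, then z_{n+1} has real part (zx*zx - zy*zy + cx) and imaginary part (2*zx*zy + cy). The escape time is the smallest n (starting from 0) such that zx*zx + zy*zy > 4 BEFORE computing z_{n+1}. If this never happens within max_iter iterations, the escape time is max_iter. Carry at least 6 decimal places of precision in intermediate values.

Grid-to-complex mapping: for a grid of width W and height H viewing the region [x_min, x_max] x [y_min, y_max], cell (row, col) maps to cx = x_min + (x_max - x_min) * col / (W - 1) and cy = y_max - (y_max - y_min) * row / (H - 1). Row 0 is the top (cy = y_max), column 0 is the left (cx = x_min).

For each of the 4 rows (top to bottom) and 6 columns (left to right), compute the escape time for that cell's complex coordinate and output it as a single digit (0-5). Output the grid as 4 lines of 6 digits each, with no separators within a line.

Answer: 223333
334555
555555
333445

Derivation:
(row=0, col=0): c = -1.3800 + 1.2100i → escape time 2
(row=0, col=1): c = -1.2440 + 1.2100i → escape time 2
(row=0, col=2): c = -1.1080 + 1.2100i → escape time 3
(row=0, col=3): c = -0.9720 + 1.2100i → escape time 3
(row=0, col=4): c = -0.8360 + 1.2100i → escape time 3
(row=0, col=5): c = -0.7000 + 1.2100i → escape time 3
(row=1, col=0): c = -1.3800 + 0.5767i → escape time 3
(row=1, col=1): c = -1.2440 + 0.5767i → escape time 3
(row=1, col=2): c = -1.1080 + 0.5767i → escape time 4
(row=1, col=3): c = -0.9720 + 0.5767i → escape time 5
(row=1, col=4): c = -0.8360 + 0.5767i → escape time 5
(row=1, col=5): c = -0.7000 + 0.5767i → escape time 5
(row=2, col=0): c = -1.3800 + -0.0567i → escape time 5
(row=2, col=1): c = -1.2440 + -0.0567i → escape time 5
(row=2, col=2): c = -1.1080 + -0.0567i → escape time 5
(row=2, col=3): c = -0.9720 + -0.0567i → escape time 5
(row=2, col=4): c = -0.8360 + -0.0567i → escape time 5
(row=2, col=5): c = -0.7000 + -0.0567i → escape time 5
(row=3, col=0): c = -1.3800 + -0.6900i → escape time 3
(row=3, col=1): c = -1.2440 + -0.6900i → escape time 3
(row=3, col=2): c = -1.1080 + -0.6900i → escape time 3
(row=3, col=3): c = -0.9720 + -0.6900i → escape time 4
(row=3, col=4): c = -0.8360 + -0.6900i → escape time 4
(row=3, col=5): c = -0.7000 + -0.6900i → escape time 5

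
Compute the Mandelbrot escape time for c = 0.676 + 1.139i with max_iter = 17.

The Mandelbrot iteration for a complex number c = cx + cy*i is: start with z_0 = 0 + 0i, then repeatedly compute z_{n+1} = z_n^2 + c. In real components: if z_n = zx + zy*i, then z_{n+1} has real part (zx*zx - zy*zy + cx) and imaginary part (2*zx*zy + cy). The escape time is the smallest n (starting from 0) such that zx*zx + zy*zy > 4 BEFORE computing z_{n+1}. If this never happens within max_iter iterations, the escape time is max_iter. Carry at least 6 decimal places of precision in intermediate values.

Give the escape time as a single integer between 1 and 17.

z_0 = 0 + 0i, c = 0.6760 + 1.1390i
Iter 1: z = 0.6760 + 1.1390i, |z|^2 = 1.7543
Iter 2: z = -0.1643 + 2.6789i, |z|^2 = 7.2037
Escaped at iteration 2

Answer: 2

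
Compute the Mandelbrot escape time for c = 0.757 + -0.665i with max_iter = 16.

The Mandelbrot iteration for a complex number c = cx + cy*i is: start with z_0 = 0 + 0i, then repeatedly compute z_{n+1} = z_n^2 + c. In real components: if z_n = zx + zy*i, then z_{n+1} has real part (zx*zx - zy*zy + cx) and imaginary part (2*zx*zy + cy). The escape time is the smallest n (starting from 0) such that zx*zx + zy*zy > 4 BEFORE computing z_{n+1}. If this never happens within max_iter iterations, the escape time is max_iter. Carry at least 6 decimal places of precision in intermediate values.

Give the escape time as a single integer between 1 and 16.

Answer: 3

Derivation:
z_0 = 0 + 0i, c = 0.7570 + -0.6650i
Iter 1: z = 0.7570 + -0.6650i, |z|^2 = 1.0153
Iter 2: z = 0.8878 + -1.6718i, |z|^2 = 3.5832
Iter 3: z = -1.2497 + -3.6335i, |z|^2 = 14.7645
Escaped at iteration 3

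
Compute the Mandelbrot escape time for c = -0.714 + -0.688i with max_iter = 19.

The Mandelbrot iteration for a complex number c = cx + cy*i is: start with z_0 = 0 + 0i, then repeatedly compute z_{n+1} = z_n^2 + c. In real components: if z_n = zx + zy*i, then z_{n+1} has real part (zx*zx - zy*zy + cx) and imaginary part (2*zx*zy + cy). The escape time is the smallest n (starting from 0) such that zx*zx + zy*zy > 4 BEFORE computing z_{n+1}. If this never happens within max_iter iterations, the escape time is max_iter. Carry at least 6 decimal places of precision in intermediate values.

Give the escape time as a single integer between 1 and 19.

Answer: 5

Derivation:
z_0 = 0 + 0i, c = -0.7140 + -0.6880i
Iter 1: z = -0.7140 + -0.6880i, |z|^2 = 0.9831
Iter 2: z = -0.6775 + 0.2945i, |z|^2 = 0.5458
Iter 3: z = -0.3416 + -1.0870i, |z|^2 = 1.2983
Iter 4: z = -1.7789 + 0.0547i, |z|^2 = 3.1675
Iter 5: z = 2.4475 + -0.8828i, |z|^2 = 6.7696
Escaped at iteration 5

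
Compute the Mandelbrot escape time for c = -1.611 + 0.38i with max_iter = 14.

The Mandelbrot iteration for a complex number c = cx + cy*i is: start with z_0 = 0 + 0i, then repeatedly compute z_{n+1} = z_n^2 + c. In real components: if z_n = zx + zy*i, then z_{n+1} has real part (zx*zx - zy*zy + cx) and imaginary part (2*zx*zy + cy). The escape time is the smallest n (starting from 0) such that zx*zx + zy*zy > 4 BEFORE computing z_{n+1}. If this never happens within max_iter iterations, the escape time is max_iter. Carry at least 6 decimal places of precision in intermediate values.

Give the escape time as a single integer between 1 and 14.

Answer: 4

Derivation:
z_0 = 0 + 0i, c = -1.6110 + 0.3800i
Iter 1: z = -1.6110 + 0.3800i, |z|^2 = 2.7397
Iter 2: z = 0.8399 + -0.8444i, |z|^2 = 1.4184
Iter 3: z = -1.6185 + -1.0384i, |z|^2 = 3.6977
Iter 4: z = -0.0698 + 3.7412i, |z|^2 = 14.0016
Escaped at iteration 4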